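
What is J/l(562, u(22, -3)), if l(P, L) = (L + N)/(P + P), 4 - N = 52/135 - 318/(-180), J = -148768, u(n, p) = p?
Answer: 45148112640/311 ≈ 1.4517e+8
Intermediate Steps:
N = 499/270 (N = 4 - (52/135 - 318/(-180)) = 4 - (52*(1/135) - 318*(-1/180)) = 4 - (52/135 + 53/30) = 4 - 1*581/270 = 4 - 581/270 = 499/270 ≈ 1.8481)
l(P, L) = (499/270 + L)/(2*P) (l(P, L) = (L + 499/270)/(P + P) = (499/270 + L)/((2*P)) = (499/270 + L)*(1/(2*P)) = (499/270 + L)/(2*P))
J/l(562, u(22, -3)) = -148768*303480/(499 + 270*(-3)) = -148768*303480/(499 - 810) = -148768/((1/540)*(1/562)*(-311)) = -148768/(-311/303480) = -148768*(-303480/311) = 45148112640/311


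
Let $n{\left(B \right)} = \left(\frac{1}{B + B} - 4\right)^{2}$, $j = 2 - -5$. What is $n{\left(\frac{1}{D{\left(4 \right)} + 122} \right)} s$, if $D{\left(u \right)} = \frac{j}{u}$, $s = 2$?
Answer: $\frac{214369}{32} \approx 6699.0$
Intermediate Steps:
$j = 7$ ($j = 2 + 5 = 7$)
$D{\left(u \right)} = \frac{7}{u}$
$n{\left(B \right)} = \left(-4 + \frac{1}{2 B}\right)^{2}$ ($n{\left(B \right)} = \left(\frac{1}{2 B} - 4\right)^{2} = \left(-4 + \frac{1}{2 B}\right)^{2}$)
$n{\left(\frac{1}{D{\left(4 \right)} + 122} \right)} s = \frac{\left(-1 + \frac{8}{\frac{7}{4} + 122}\right)^{2}}{4 \frac{1}{\left(\frac{7}{4} + 122\right)^{2}}} \cdot 2 = \frac{\left(-1 + \frac{8}{\frac{495}{4}}\right)^{2}}{4 \cdot \frac{16}{245025}} \cdot 2 = \frac{\left(-1 + 8 \cdot \frac{4}{495}\right)^{2}}{4 \cdot \frac{16}{245025}} \cdot 2 = \frac{1}{4} \cdot \frac{245025}{16} \left(-1 + \frac{32}{495}\right)^{2} \cdot 2 = \frac{1}{4} \cdot \frac{245025}{16} \left(- \frac{463}{495}\right)^{2} \cdot 2 = \frac{1}{4} \cdot \frac{245025}{16} \cdot \frac{214369}{245025} \cdot 2 = \frac{214369}{64} \cdot 2 = \frac{214369}{32}$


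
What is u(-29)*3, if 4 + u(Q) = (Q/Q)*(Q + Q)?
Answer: -186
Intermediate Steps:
u(Q) = -4 + 2*Q (u(Q) = -4 + (Q/Q)*(Q + Q) = -4 + 1*(2*Q) = -4 + 2*Q)
u(-29)*3 = (-4 + 2*(-29))*3 = (-4 - 58)*3 = -62*3 = -186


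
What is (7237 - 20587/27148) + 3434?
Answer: 289675721/27148 ≈ 10670.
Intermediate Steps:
(7237 - 20587/27148) + 3434 = 196449489/27148 + 3434 = 289675721/27148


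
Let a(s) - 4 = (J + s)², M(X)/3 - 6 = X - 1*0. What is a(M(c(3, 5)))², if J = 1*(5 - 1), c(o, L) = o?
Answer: 931225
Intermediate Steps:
J = 4 (J = 1*4 = 4)
M(X) = 18 + 3*X (M(X) = 18 + 3*(X - 1*0) = 18 + 3*(X + 0) = 18 + 3*X)
a(s) = 4 + (4 + s)²
a(M(c(3, 5)))² = (4 + (4 + (18 + 3*3))²)² = (4 + (4 + (18 + 9))²)² = (4 + (4 + 27)²)² = (4 + 31²)² = (4 + 961)² = 965² = 931225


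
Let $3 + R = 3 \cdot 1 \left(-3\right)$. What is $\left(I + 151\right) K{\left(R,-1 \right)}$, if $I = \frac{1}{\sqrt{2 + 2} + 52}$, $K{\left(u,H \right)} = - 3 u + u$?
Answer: $\frac{32620}{9} \approx 3624.4$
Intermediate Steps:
$R = -12$ ($R = -3 + 3 \cdot 1 \left(-3\right) = -3 + 3 \left(-3\right) = -3 - 9 = -12$)
$K{\left(u,H \right)} = - 2 u$
$I = \frac{1}{54}$ ($I = \frac{1}{\sqrt{4} + 52} = \frac{1}{2 + 52} = \frac{1}{54} \approx 0.018519$)
$\left(I + 151\right) K{\left(R,-1 \right)} = \left(\frac{1}{54} + 151\right) \left(\left(-2\right) \left(-12\right)\right) = \frac{8155}{54} \cdot 24 = \frac{32620}{9}$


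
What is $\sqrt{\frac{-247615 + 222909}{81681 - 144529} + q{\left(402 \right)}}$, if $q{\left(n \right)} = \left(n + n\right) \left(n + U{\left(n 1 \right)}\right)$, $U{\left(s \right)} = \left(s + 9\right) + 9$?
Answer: $\frac{\sqrt{10196968620715}}{3928} \approx 812.95$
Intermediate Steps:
$U{\left(s \right)} = 18 + s$ ($U{\left(s \right)} = \left(9 + s\right) + 9 = 18 + s$)
$q{\left(n \right)} = 2 n \left(18 + 2 n\right)$ ($q{\left(n \right)} = \left(n + n\right) \left(n + \left(18 + n 1\right)\right) = 2 n \left(n + \left(18 + n\right)\right) = 2 n \left(18 + 2 n\right)$)
$\sqrt{\frac{-247615 + 222909}{81681 - 144529} + q{\left(402 \right)}} = \sqrt{\frac{-247615 + 222909}{81681 - 144529} + 4 \cdot 402 \left(9 + 402\right)} = \sqrt{- \frac{24706}{-62848} + 4 \cdot 402 \cdot 411} = \sqrt{\left(-24706\right) \left(- \frac{1}{62848}\right) + 660888} = \sqrt{\frac{12353}{31424} + 660888} = \sqrt{\frac{20767756865}{31424}} = \frac{\sqrt{10196968620715}}{3928}$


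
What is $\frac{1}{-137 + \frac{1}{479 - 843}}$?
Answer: $- \frac{364}{49869} \approx -0.0072991$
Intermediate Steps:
$\frac{1}{-137 + \frac{1}{479 - 843}} = \frac{1}{-137 + \frac{1}{-364}} = \frac{1}{-137 - \frac{1}{364}} = \frac{1}{- \frac{49869}{364}} = - \frac{364}{49869}$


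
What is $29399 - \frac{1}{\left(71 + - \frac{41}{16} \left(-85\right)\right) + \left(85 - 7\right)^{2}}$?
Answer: $\frac{2997669019}{101965} \approx 29399.0$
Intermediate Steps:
$29399 - \frac{1}{\left(71 + - \frac{41}{16} \left(-85\right)\right) + \left(85 - 7\right)^{2}} = 29399 - \frac{1}{\left(71 + \left(-41\right) \frac{1}{16} \left(-85\right)\right) + \left(85 + \left(-39 + 32\right)\right)^{2}} = 29399 - \frac{1}{\left(71 - - \frac{3485}{16}\right) + \left(85 - 7\right)^{2}} = 29399 - \frac{1}{\left(71 + \frac{3485}{16}\right) + 78^{2}} = 29399 - \frac{1}{\frac{4621}{16} + 6084} = 29399 - \frac{1}{\frac{101965}{16}} = 29399 - \frac{16}{101965} = \frac{2997669019}{101965}$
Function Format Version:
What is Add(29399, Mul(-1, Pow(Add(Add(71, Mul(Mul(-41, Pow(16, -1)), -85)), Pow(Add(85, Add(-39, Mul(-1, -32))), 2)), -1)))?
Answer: Rational(2997669019, 101965) ≈ 29399.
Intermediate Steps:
Add(29399, Mul(-1, Pow(Add(Add(71, Mul(Mul(-41, Pow(16, -1)), -85)), Pow(Add(85, Add(-39, Mul(-1, -32))), 2)), -1))) = Add(29399, Mul(-1, Pow(Add(Add(71, Mul(Mul(-41, Rational(1, 16)), -85)), Pow(Add(85, Add(-39, 32)), 2)), -1))) = Add(29399, Mul(-1, Pow(Add(Add(71, Mul(Rational(-41, 16), -85)), Pow(Add(85, -7), 2)), -1))) = Add(29399, Mul(-1, Pow(Add(Add(71, Rational(3485, 16)), Pow(78, 2)), -1))) = Add(29399, Mul(-1, Pow(Add(Rational(4621, 16), 6084), -1))) = Add(29399, Mul(-1, Pow(Rational(101965, 16), -1))) = Add(29399, Mul(-1, Rational(16, 101965))) = Add(29399, Rational(-16, 101965)) = Rational(2997669019, 101965)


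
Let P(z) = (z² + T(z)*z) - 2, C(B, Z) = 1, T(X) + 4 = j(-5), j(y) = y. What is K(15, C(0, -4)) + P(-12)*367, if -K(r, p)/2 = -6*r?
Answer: 91930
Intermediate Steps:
T(X) = -9 (T(X) = -4 - 5 = -9)
K(r, p) = 12*r (K(r, p) = -(-12)*r = 12*r)
P(z) = -2 + z² - 9*z (P(z) = (z² - 9*z) - 2 = -2 + z² - 9*z)
K(15, C(0, -4)) + P(-12)*367 = 12*15 + (-2 + (-12)² - 9*(-12))*367 = 180 + (-2 + 144 + 108)*367 = 180 + 250*367 = 180 + 91750 = 91930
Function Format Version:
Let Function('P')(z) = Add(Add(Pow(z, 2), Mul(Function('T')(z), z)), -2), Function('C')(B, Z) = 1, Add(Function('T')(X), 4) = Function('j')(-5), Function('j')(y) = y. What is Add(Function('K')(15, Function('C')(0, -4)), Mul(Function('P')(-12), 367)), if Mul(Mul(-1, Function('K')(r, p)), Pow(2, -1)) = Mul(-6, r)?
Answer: 91930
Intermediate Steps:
Function('T')(X) = -9 (Function('T')(X) = Add(-4, -5) = -9)
Function('K')(r, p) = Mul(12, r) (Function('K')(r, p) = Mul(-2, Mul(-6, r)) = Mul(12, r))
Function('P')(z) = Add(-2, Pow(z, 2), Mul(-9, z)) (Function('P')(z) = Add(Add(Pow(z, 2), Mul(-9, z)), -2) = Add(-2, Pow(z, 2), Mul(-9, z)))
Add(Function('K')(15, Function('C')(0, -4)), Mul(Function('P')(-12), 367)) = Add(Mul(12, 15), Mul(Add(-2, Pow(-12, 2), Mul(-9, -12)), 367)) = Add(180, Mul(Add(-2, 144, 108), 367)) = Add(180, Mul(250, 367)) = Add(180, 91750) = 91930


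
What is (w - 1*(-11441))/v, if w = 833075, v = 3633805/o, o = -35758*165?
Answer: -996540703224/726761 ≈ -1.3712e+6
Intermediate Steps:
o = -5900070
v = -726761/1180014 (v = 3633805/(-5900070) = 3633805*(-1/5900070) = -726761/1180014 ≈ -0.61589)
(w - 1*(-11441))/v = (833075 - 1*(-11441))/(-726761/1180014) = (833075 + 11441)*(-1180014/726761) = 844516*(-1180014/726761) = -996540703224/726761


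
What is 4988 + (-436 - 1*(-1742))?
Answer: 6294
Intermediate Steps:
4988 + (-436 - 1*(-1742)) = 4988 + (-436 + 1742) = 4988 + 1306 = 6294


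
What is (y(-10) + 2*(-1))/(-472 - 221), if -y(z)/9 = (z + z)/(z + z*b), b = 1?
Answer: 1/63 ≈ 0.015873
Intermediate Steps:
y(z) = -9 (y(z) = -9*(z + z)/(z + z*1) = -9*2*z/(z + z) = -9*2*z/(2*z) = -9*2*z*1/(2*z) = -9*1 = -9)
(y(-10) + 2*(-1))/(-472 - 221) = (-9 + 2*(-1))/(-472 - 221) = (-9 - 2)/(-693) = -11*(-1/693) = 1/63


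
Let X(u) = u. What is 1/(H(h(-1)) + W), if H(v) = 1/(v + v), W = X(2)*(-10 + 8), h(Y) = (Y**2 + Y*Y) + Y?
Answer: -2/7 ≈ -0.28571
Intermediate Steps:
h(Y) = Y + 2*Y**2 (h(Y) = (Y**2 + Y**2) + Y = 2*Y**2 + Y = Y + 2*Y**2)
W = -4 (W = 2*(-10 + 8) = 2*(-2) = -4)
H(v) = 1/(2*v)
1/(H(h(-1)) + W) = 1/(1/(2*((-(1 + 2*(-1))))) - 4) = 1/(1/(2*((-(1 - 2)))) - 4) = 1/(1/(2*((-1*(-1)))) - 4) = 1/((1/2)/1 - 4) = 1/((1/2)*1 - 4) = 1/(1/2 - 4) = 1/(-7/2) = -2/7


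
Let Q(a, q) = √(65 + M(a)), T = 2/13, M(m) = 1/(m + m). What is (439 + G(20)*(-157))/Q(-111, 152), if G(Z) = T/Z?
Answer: 56913*√3203238/1875770 ≈ 54.303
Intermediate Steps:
M(m) = 1/(2*m)
T = 2/13 (T = 2*(1/13) = 2/13 ≈ 0.15385)
Q(a, q) = √(65 + 1/(2*a))
G(Z) = 2/(13*Z)
(439 + G(20)*(-157))/Q(-111, 152) = (439 + ((2/13)/20)*(-157))/((√(260 + 2/(-111))/2)) = (439 + ((2/13)*(1/20))*(-157))/((√(260 + 2*(-1/111))/2)) = (439 + (1/130)*(-157))/((√(260 - 2/111)/2)) = (439 - 157/130)/((√(28858/111)/2)) = 56913/(130*(((√3203238/111)/2))) = 56913/(130*((√3203238/222))) = 56913*(√3203238/14429)/130 = 56913*√3203238/1875770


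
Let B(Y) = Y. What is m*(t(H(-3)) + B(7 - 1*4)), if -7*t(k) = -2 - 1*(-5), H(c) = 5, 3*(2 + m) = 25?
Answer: 114/7 ≈ 16.286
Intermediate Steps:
m = 19/3 (m = -2 + (⅓)*25 = -2 + 25/3 = 19/3 ≈ 6.3333)
t(k) = -3/7 (t(k) = -(-2 - 1*(-5))/7 = -(-2 + 5)/7 = -⅐*3 = -3/7)
m*(t(H(-3)) + B(7 - 1*4)) = 19*(-3/7 + (7 - 1*4))/3 = 19*(-3/7 + (7 - 4))/3 = 19*(-3/7 + 3)/3 = (19/3)*(18/7) = 114/7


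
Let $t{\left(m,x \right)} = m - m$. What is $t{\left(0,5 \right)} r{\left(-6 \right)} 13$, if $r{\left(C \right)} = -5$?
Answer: $0$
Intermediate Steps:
$t{\left(m,x \right)} = 0$
$t{\left(0,5 \right)} r{\left(-6 \right)} 13 = 0 \left(-5\right) 13 = 0 \cdot 13 = 0$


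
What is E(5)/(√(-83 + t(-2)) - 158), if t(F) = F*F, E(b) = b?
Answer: -10/317 - 5*I*√79/25043 ≈ -0.031546 - 0.0017746*I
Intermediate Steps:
t(F) = F²
E(5)/(√(-83 + t(-2)) - 158) = 5/(√(-83 + (-2)²) - 158) = 5/(√(-83 + 4) - 158) = 5/(√(-79) - 158) = 5/(I*√79 - 158) = 5/(-158 + I*√79)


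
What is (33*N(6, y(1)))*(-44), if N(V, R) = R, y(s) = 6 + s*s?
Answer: -10164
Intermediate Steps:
y(s) = 6 + s²
(33*N(6, y(1)))*(-44) = (33*(6 + 1²))*(-44) = (33*(6 + 1))*(-44) = (33*7)*(-44) = 231*(-44) = -10164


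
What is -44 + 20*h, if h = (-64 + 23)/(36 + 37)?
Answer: -4032/73 ≈ -55.233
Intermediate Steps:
h = -41/73 ≈ -0.56164
-44 + 20*h = -44 + 20*(-41/73) = -44 - 820/73 = -4032/73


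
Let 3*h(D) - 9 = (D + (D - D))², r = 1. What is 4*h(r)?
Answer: 40/3 ≈ 13.333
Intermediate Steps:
h(D) = 3 + D²/3 (h(D) = 3 + (D + (D - D))²/3 = 3 + (D + 0)²/3 = 3 + D²/3)
4*h(r) = 4*(3 + (⅓)*1²) = 4*(3 + (⅓)*1) = 4*(3 + ⅓) = 4*(10/3) = 40/3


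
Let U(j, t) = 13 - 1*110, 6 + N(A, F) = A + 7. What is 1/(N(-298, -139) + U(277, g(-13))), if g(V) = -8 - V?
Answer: -1/394 ≈ -0.0025381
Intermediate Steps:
N(A, F) = 1 + A (N(A, F) = -6 + (A + 7) = -6 + (7 + A) = 1 + A)
U(j, t) = -97 (U(j, t) = 13 - 110 = -97)
1/(N(-298, -139) + U(277, g(-13))) = 1/((1 - 298) - 97) = 1/(-297 - 97) = 1/(-394) = -1/394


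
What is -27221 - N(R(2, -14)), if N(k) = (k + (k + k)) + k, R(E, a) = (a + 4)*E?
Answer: -27141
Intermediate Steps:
R(E, a) = E*(4 + a) (R(E, a) = (4 + a)*E = E*(4 + a))
N(k) = 4*k (N(k) = (k + 2*k) + k = 3*k + k = 4*k)
-27221 - N(R(2, -14)) = -27221 - 4*2*(4 - 14) = -27221 - 4*2*(-10) = -27221 - 4*(-20) = -27221 - 1*(-80) = -27221 + 80 = -27141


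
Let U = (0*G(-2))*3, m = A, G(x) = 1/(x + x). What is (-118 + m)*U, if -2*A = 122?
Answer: 0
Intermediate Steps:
G(x) = 1/(2*x)
A = -61 (A = -1/2*122 = -61)
m = -61
U = 0 (U = (0*((1/2)/(-2)))*3 = (0*((1/2)*(-1/2)))*3 = (0*(-1/4))*3 = 0*3 = 0)
(-118 + m)*U = (-118 - 61)*0 = -179*0 = 0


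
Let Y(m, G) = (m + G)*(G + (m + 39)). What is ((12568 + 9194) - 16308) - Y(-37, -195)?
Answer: -39322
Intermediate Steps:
Y(m, G) = (G + m)*(39 + G + m) (Y(m, G) = (G + m)*(G + (39 + m)) = (G + m)*(39 + G + m))
((12568 + 9194) - 16308) - Y(-37, -195) = ((12568 + 9194) - 16308) - ((-195)**2 + (-37)**2 + 39*(-195) + 39*(-37) + 2*(-195)*(-37)) = (21762 - 16308) - (38025 + 1369 - 7605 - 1443 + 14430) = 5454 - 1*44776 = 5454 - 44776 = -39322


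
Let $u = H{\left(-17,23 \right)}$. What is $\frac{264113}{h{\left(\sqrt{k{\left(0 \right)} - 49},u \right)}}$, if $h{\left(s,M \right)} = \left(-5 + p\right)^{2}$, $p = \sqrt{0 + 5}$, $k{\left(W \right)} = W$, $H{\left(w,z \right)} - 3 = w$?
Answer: $\frac{264113}{\left(5 - \sqrt{5}\right)^{2}} \approx 34573.0$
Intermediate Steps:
$H{\left(w,z \right)} = 3 + w$
$p = \sqrt{5} \approx 2.2361$
$u = -14$ ($u = 3 - 17 = -14$)
$h{\left(s,M \right)} = \left(-5 + \sqrt{5}\right)^{2}$
$\frac{264113}{h{\left(\sqrt{k{\left(0 \right)} - 49},u \right)}} = \frac{264113}{\left(5 - \sqrt{5}\right)^{2}}$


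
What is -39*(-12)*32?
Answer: 14976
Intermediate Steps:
-39*(-12)*32 = 468*32 = 14976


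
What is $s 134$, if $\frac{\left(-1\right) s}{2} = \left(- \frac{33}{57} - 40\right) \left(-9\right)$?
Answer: $- \frac{1859652}{19} \approx -97876.0$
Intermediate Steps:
$s = - \frac{13878}{19}$ ($s = - 2 \left(- \frac{33}{57} - 40\right) \left(-9\right) = - 2 \left(\left(-33\right) \frac{1}{57} - 40\right) \left(-9\right) = - 2 \left(- \frac{11}{19} - 40\right) \left(-9\right) = - 2 \left(\left(- \frac{771}{19}\right) \left(-9\right)\right) = \left(-2\right) \frac{6939}{19} = - \frac{13878}{19} \approx -730.42$)
$s 134 = \left(- \frac{13878}{19}\right) 134 = - \frac{1859652}{19}$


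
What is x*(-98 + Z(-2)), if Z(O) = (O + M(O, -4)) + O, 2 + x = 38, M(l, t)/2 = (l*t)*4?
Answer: -1368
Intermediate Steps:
M(l, t) = 8*l*t (M(l, t) = 2*((l*t)*4) = 2*(4*l*t) = 8*l*t)
x = 36 (x = -2 + 38 = 36)
Z(O) = -30*O (Z(O) = (O + 8*O*(-4)) + O = (O - 32*O) + O = -31*O + O = -30*O)
x*(-98 + Z(-2)) = 36*(-98 - 30*(-2)) = 36*(-98 + 60) = 36*(-38) = -1368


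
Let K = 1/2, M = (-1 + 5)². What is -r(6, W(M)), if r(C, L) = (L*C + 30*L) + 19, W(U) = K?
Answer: -37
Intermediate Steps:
M = 16 (M = 4² = 16)
K = ½ ≈ 0.50000
W(U) = ½
r(C, L) = 19 + 30*L + C*L (r(C, L) = (C*L + 30*L) + 19 = (30*L + C*L) + 19 = 19 + 30*L + C*L)
-r(6, W(M)) = -(19 + 30*(½) + 6*(½)) = -(19 + 15 + 3) = -1*37 = -37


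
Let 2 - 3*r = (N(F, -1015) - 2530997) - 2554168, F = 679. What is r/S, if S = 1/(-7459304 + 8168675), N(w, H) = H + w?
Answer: 1202502782871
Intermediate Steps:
r = 5085503/3 (r = ⅔ - (((-1015 + 679) - 2530997) - 2554168)/3 = ⅔ - ((-336 - 2530997) - 2554168)/3 = ⅔ - (-2531333 - 2554168)/3 = ⅔ - ⅓*(-5085501) = ⅔ + 1695167 = 5085503/3 ≈ 1.6952e+6)
S = 1/709371 ≈ 1.4097e-6
r/S = 5085503/(3*(1/709371)) = (5085503/3)*709371 = 1202502782871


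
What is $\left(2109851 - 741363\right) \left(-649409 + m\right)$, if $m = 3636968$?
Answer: $4088438640792$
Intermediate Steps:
$\left(2109851 - 741363\right) \left(-649409 + m\right) = \left(2109851 - 741363\right) \left(-649409 + 3636968\right) = 1368488 \cdot 2987559 = 4088438640792$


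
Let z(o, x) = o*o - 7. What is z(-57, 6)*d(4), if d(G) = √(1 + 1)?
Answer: 3242*√2 ≈ 4584.9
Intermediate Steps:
z(o, x) = -7 + o² (z(o, x) = o² - 7 = -7 + o²)
d(G) = √2
z(-57, 6)*d(4) = (-7 + (-57)²)*√2 = (-7 + 3249)*√2 = 3242*√2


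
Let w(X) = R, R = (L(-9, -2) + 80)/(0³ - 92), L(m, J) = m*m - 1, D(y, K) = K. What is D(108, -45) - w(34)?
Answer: -995/23 ≈ -43.261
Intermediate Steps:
L(m, J) = -1 + m² (L(m, J) = m² - 1 = -1 + m²)
R = -40/23 (R = ((-1 + (-9)²) + 80)/(0³ - 92) = ((-1 + 81) + 80)/(0 - 92) = (80 + 80)/(-92) = 160*(-1/92) = -40/23 ≈ -1.7391)
w(X) = -40/23
D(108, -45) - w(34) = -45 - 1*(-40/23) = -45 + 40/23 = -995/23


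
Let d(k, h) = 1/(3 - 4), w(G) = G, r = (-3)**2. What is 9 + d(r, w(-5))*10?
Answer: -1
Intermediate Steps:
r = 9
d(k, h) = -1 (d(k, h) = 1/(-1) = -1)
9 + d(r, w(-5))*10 = 9 - 1*10 = 9 - 10 = -1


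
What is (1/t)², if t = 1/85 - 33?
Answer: 7225/7862416 ≈ 0.00091893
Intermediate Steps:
t = -2804/85 (t = 1/85 - 33 = -2804/85 ≈ -32.988)
(1/t)² = (1/(-2804/85))² = (-85/2804)² = 7225/7862416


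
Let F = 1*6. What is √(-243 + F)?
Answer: I*√237 ≈ 15.395*I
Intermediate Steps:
F = 6
√(-243 + F) = √(-243 + 6) = √(-237) = I*√237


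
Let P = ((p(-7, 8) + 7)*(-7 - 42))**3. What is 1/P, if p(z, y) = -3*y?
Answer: 1/578009537 ≈ 1.7301e-9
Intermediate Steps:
P = 578009537 (P = ((-3*8 + 7)*(-7 - 42))**3 = ((-24 + 7)*(-49))**3 = (-17*(-49))**3 = 833**3 = 578009537)
1/P = 1/578009537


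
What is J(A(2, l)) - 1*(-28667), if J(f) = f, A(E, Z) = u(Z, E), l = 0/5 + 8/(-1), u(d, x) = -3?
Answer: 28664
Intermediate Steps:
l = -8 (l = 0*(⅕) + 8*(-1) = 0 - 8 = -8)
A(E, Z) = -3
J(A(2, l)) - 1*(-28667) = -3 - 1*(-28667) = -3 + 28667 = 28664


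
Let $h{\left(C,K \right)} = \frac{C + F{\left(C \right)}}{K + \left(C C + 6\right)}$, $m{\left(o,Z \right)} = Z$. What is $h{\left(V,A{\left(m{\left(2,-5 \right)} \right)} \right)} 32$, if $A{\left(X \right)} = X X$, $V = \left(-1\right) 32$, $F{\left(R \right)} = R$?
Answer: $- \frac{2048}{1055} \approx -1.9412$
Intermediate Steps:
$V = -32$
$A{\left(X \right)} = X^{2}$
$h{\left(C,K \right)} = \frac{2 C}{6 + K + C^{2}}$ ($h{\left(C,K \right)} = \frac{C + C}{K + \left(C C + 6\right)} = \frac{2 C}{K + \left(C^{2} + 6\right)} = \frac{2 C}{K + \left(6 + C^{2}\right)} = \frac{2 C}{6 + K + C^{2}}$)
$h{\left(V,A{\left(m{\left(2,-5 \right)} \right)} \right)} 32 = 2 \left(-32\right) \frac{1}{6 + \left(-5\right)^{2} + \left(-32\right)^{2}} \cdot 32 = 2 \left(-32\right) \frac{1}{6 + 25 + 1024} \cdot 32 = 2 \left(-32\right) \frac{1}{1055} \cdot 32 = \left(- \frac{64}{1055}\right) 32 = - \frac{2048}{1055}$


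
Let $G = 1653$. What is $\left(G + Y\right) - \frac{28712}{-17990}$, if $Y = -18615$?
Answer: $- \frac{152558834}{8995} \approx -16960.0$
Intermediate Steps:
$\left(G + Y\right) - \frac{28712}{-17990} = \left(1653 - 18615\right) - \frac{28712}{-17990} = -16962 - - \frac{14356}{8995} = -16962 + \frac{14356}{8995} = - \frac{152558834}{8995}$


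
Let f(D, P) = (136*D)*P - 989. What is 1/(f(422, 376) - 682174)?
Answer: 1/20896229 ≈ 4.7856e-8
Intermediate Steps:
f(D, P) = -989 + 136*D*P (f(D, P) = 136*D*P - 989 = -989 + 136*D*P)
1/(f(422, 376) - 682174) = 1/((-989 + 136*422*376) - 682174) = 1/((-989 + 21579392) - 682174) = 1/(21578403 - 682174) = 1/20896229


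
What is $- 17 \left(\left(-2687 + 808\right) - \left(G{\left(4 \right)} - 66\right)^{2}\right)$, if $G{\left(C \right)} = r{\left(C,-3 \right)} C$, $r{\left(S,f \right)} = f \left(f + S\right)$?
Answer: $135371$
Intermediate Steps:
$r{\left(S,f \right)} = f \left(S + f\right)$
$G{\left(C \right)} = C \left(9 - 3 C\right)$ ($G{\left(C \right)} = - 3 \left(C - 3\right) C = - 3 \left(-3 + C\right) C = \left(9 - 3 C\right) C = C \left(9 - 3 C\right)$)
$- 17 \left(\left(-2687 + 808\right) - \left(G{\left(4 \right)} - 66\right)^{2}\right) = - 17 \left(\left(-2687 + 808\right) - \left(3 \cdot 4 \left(3 - 4\right) - 66\right)^{2}\right) = - 17 \left(-1879 - \left(3 \cdot 4 \left(3 - 4\right) - 66\right)^{2}\right) = - 17 \left(-1879 - \left(3 \cdot 4 \left(-1\right) - 66\right)^{2}\right) = - 17 \left(-1879 - \left(-12 - 66\right)^{2}\right) = - 17 \left(-1879 - \left(-78\right)^{2}\right) = - 17 \left(-1879 - 6084\right) = \left(-17\right) \left(-7963\right) = 135371$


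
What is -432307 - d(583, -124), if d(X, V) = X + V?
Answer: -432766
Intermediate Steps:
d(X, V) = V + X
-432307 - d(583, -124) = -432307 - (-124 + 583) = -432307 - 1*459 = -432307 - 459 = -432766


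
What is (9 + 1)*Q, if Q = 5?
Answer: 50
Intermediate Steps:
(9 + 1)*Q = (9 + 1)*5 = 10*5 = 50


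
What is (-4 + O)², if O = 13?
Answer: 81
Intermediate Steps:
(-4 + O)² = (-4 + 13)² = 9² = 81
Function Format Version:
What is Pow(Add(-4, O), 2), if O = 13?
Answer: 81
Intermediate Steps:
Pow(Add(-4, O), 2) = Pow(Add(-4, 13), 2) = Pow(9, 2) = 81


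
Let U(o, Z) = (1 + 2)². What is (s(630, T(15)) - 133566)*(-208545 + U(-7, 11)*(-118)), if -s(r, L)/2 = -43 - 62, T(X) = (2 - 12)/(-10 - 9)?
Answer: 27952351092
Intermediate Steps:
U(o, Z) = 9 (U(o, Z) = 3² = 9)
T(X) = 10/19 (T(X) = -10/(-19) = -10*(-1/19) = 10/19)
s(r, L) = 210 (s(r, L) = -2*(-43 - 62) = -2*(-105) = 210)
(s(630, T(15)) - 133566)*(-208545 + U(-7, 11)*(-118)) = (210 - 133566)*(-208545 + 9*(-118)) = -133356*(-208545 - 1062) = -133356*(-209607) = 27952351092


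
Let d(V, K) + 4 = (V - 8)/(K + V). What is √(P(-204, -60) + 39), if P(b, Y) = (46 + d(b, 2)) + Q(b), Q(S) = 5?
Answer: 2*√221998/101 ≈ 9.3300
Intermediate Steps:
d(V, K) = -4 + (-8 + V)/(K + V) (d(V, K) = -4 + (V - 8)/(K + V) = -4 + (-8 + V)/(K + V))
P(b, Y) = 51 + (-16 - 3*b)/(2 + b) (P(b, Y) = (46 + (-8 - 4*2 - 3*b)/(2 + b)) + 5 = (46 + (-8 - 8 - 3*b)/(2 + b)) + 5 = (46 + (-16 - 3*b)/(2 + b)) + 5 = 51 + (-16 - 3*b)/(2 + b))
√(P(-204, -60) + 39) = √(2*(43 + 24*(-204))/(2 - 204) + 39) = √(2*(43 - 4896)/(-202) + 39) = √(2*(-1/202)*(-4853) + 39) = √(4853/101 + 39) = √(8792/101) = 2*√221998/101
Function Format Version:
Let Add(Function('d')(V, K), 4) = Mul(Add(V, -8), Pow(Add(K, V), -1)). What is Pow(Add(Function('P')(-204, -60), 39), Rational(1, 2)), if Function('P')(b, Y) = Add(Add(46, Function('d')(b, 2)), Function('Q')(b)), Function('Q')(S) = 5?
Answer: Mul(Rational(2, 101), Pow(221998, Rational(1, 2))) ≈ 9.3300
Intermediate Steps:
Function('d')(V, K) = Add(-4, Mul(Pow(Add(K, V), -1), Add(-8, V))) (Function('d')(V, K) = Add(-4, Mul(Add(V, -8), Pow(Add(K, V), -1))) = Add(-4, Mul(Add(-8, V), Pow(Add(K, V), -1))) = Add(-4, Mul(Pow(Add(K, V), -1), Add(-8, V))))
Function('P')(b, Y) = Add(51, Mul(Pow(Add(2, b), -1), Add(-16, Mul(-3, b)))) (Function('P')(b, Y) = Add(Add(46, Mul(Pow(Add(2, b), -1), Add(-8, Mul(-4, 2), Mul(-3, b)))), 5) = Add(Add(46, Mul(Pow(Add(2, b), -1), Add(-8, -8, Mul(-3, b)))), 5) = Add(Add(46, Mul(Pow(Add(2, b), -1), Add(-16, Mul(-3, b)))), 5) = Add(51, Mul(Pow(Add(2, b), -1), Add(-16, Mul(-3, b)))))
Pow(Add(Function('P')(-204, -60), 39), Rational(1, 2)) = Pow(Add(Mul(2, Pow(Add(2, -204), -1), Add(43, Mul(24, -204))), 39), Rational(1, 2)) = Pow(Add(Mul(2, Pow(-202, -1), Add(43, -4896)), 39), Rational(1, 2)) = Pow(Add(Mul(2, Rational(-1, 202), -4853), 39), Rational(1, 2)) = Pow(Add(Rational(4853, 101), 39), Rational(1, 2)) = Pow(Rational(8792, 101), Rational(1, 2)) = Mul(Rational(2, 101), Pow(221998, Rational(1, 2)))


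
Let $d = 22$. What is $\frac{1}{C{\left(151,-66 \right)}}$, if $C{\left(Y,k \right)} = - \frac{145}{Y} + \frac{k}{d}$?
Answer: $- \frac{151}{598} \approx -0.25251$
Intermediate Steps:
$C{\left(Y,k \right)} = - \frac{145}{Y} + \frac{k}{22}$
$\frac{1}{C{\left(151,-66 \right)}} = \frac{1}{- \frac{145}{151} + \frac{1}{22} \left(-66\right)} = \frac{1}{\left(-145\right) \frac{1}{151} - 3} = \frac{1}{- \frac{145}{151} - 3} = \frac{1}{- \frac{598}{151}} = - \frac{151}{598}$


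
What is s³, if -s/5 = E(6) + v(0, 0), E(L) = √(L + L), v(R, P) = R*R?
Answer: -3000*√3 ≈ -5196.2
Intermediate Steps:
v(R, P) = R²
E(L) = √2*√L (E(L) = √(2*L) = √2*√L)
s = -10*√3 (s = -5*(√2*√6 + 0²) = -5*(2*√3 + 0) = -10*√3 ≈ -17.320)
s³ = (-10*√3)³ = -3000*√3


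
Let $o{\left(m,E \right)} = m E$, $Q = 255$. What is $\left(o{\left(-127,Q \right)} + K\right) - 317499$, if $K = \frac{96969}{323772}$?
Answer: $- \frac{37760848493}{107924} \approx -3.4988 \cdot 10^{5}$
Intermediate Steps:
$o{\left(m,E \right)} = E m$
$K = \frac{32323}{107924}$ ($K = 96969 \cdot \frac{1}{323772} = \frac{32323}{107924} \approx 0.2995$)
$\left(o{\left(-127,Q \right)} + K\right) - 317499 = \left(255 \left(-127\right) + \frac{32323}{107924}\right) - 317499 = \left(-32385 + \frac{32323}{107924}\right) - 317499 = - \frac{3495086417}{107924} - 317499 = - \frac{37760848493}{107924}$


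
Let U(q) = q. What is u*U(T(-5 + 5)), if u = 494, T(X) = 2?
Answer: 988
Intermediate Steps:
u*U(T(-5 + 5)) = 494*2 = 988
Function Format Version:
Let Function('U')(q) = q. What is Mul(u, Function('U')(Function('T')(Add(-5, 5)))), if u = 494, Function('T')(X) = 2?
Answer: 988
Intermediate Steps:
Mul(u, Function('U')(Function('T')(Add(-5, 5)))) = Mul(494, 2) = 988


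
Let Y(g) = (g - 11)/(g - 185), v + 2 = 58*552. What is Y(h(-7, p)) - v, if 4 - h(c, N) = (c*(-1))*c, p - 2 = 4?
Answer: -704315/22 ≈ -32014.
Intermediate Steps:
p = 6 (p = 2 + 4 = 6)
h(c, N) = 4 + c**2 (h(c, N) = 4 - c*(-1)*c = 4 - (-c)*c = 4 - (-1)*c**2 = 4 + c**2)
v = 32014 (v = -2 + 58*552 = -2 + 32016 = 32014)
Y(g) = (-11 + g)/(-185 + g)
Y(h(-7, p)) - v = (-11 + (4 + (-7)**2))/(-185 + (4 + (-7)**2)) - 1*32014 = (-11 + (4 + 49))/(-185 + (4 + 49)) - 32014 = (-11 + 53)/(-185 + 53) - 32014 = 42/(-132) - 32014 = -1/132*42 - 32014 = -7/22 - 32014 = -704315/22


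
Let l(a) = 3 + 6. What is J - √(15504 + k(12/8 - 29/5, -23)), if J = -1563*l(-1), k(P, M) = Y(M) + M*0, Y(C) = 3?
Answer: -14067 - 3*√1723 ≈ -14192.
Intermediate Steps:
l(a) = 9
k(P, M) = 3 (k(P, M) = 3 + M*0 = 3 + 0 = 3)
J = -14067 (J = -1563*9 = -14067)
J - √(15504 + k(12/8 - 29/5, -23)) = -14067 - √(15504 + 3) = -14067 - √15507 = -14067 - 3*√1723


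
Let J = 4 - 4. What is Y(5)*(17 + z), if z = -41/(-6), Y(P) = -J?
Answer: 0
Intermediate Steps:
J = 0
Y(P) = 0 (Y(P) = -1*0 = 0)
z = 41/6 (z = -41*(-⅙) = 41/6 ≈ 6.8333)
Y(5)*(17 + z) = 0*(17 + 41/6) = 0*(143/6) = 0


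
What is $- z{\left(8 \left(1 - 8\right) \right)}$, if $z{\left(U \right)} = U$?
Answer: $56$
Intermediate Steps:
$- z{\left(8 \left(1 - 8\right) \right)} = - 8 \left(1 - 8\right) = - 8 \left(-7\right) = \left(-1\right) \left(-56\right) = 56$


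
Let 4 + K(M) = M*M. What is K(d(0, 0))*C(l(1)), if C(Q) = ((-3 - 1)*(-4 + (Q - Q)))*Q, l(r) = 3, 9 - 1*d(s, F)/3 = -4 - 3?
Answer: 110400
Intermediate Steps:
d(s, F) = 48 (d(s, F) = 27 - 3*(-4 - 3) = 27 - 3*(-7) = 27 + 21 = 48)
C(Q) = 16*Q (C(Q) = (-4*(-4 + 0))*Q = (-4*(-4))*Q = 16*Q)
K(M) = -4 + M**2 (K(M) = -4 + M*M = -4 + M**2)
K(d(0, 0))*C(l(1)) = (-4 + 48**2)*(16*3) = (-4 + 2304)*48 = 2300*48 = 110400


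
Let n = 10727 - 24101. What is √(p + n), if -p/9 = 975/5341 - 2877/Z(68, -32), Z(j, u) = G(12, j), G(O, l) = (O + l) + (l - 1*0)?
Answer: 3*I*√4675915415803/56462 ≈ 114.89*I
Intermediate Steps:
G(O, l) = O + 2*l (G(O, l) = (O + l) + (l + 0) = (O + l) + l = O + 2*l)
Z(j, u) = 12 + 2*j
p = 136995813/790468 (p = -9*(975/5341 - 2877/(12 + 2*68)) = -9*(975*(1/5341) - 2877/(12 + 136)) = -9*(975/5341 - 2877/148) = -9*(-15221757/790468) = 136995813/790468 ≈ 173.31)
n = -13374
√(p + n) = √(136995813/790468 - 13374) = √(-10434723219/790468) = 3*I*√4675915415803/56462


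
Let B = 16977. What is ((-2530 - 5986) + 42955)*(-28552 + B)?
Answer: -398631425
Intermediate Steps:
((-2530 - 5986) + 42955)*(-28552 + B) = ((-2530 - 5986) + 42955)*(-28552 + 16977) = (-8516 + 42955)*(-11575) = 34439*(-11575) = -398631425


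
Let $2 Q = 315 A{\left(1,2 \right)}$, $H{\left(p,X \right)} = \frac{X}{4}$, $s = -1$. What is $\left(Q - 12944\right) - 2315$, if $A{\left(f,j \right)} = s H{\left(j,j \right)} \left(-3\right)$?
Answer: $- \frac{60091}{4} \approx -15023.0$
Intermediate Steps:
$H{\left(p,X \right)} = \frac{X}{4}$ ($H{\left(p,X \right)} = X \frac{1}{4} = \frac{X}{4}$)
$A{\left(f,j \right)} = \frac{3 j}{4}$ ($A{\left(f,j \right)} = - \frac{j}{4} \left(-3\right) = \frac{3 j}{4}$)
$Q = \frac{945}{4}$ ($Q = \frac{315 \cdot \frac{3}{4} \cdot 2}{2} = \frac{315 \cdot \frac{3}{2}}{2} = \frac{1}{2} \cdot \frac{945}{2} = \frac{945}{4} \approx 236.25$)
$\left(Q - 12944\right) - 2315 = \left(\frac{945}{4} - 12944\right) - 2315 = - \frac{50831}{4} - 2315 = - \frac{60091}{4}$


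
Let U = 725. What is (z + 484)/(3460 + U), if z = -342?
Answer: 142/4185 ≈ 0.033931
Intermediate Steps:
(z + 484)/(3460 + U) = (-342 + 484)/(3460 + 725) = 142/4185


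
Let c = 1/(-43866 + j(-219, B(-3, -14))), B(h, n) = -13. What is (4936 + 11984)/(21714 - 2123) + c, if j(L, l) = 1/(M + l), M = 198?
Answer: 137305711945/158985059519 ≈ 0.86364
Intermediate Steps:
j(L, l) = 1/(198 + l)
c = -185/8115209 (c = 1/(-43866 + 1/(198 - 13)) = 1/(-43866 + 1/185) = 1/(-8115209/185) = -185/8115209 ≈ -2.2797e-5)
(4936 + 11984)/(21714 - 2123) + c = (4936 + 11984)/(21714 - 2123) - 185/8115209 = 16920/19591 - 185/8115209 = 137305711945/158985059519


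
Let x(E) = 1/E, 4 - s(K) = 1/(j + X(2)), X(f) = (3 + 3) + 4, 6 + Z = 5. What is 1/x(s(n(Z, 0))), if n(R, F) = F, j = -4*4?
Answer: 25/6 ≈ 4.1667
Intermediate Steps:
Z = -1 (Z = -6 + 5 = -1)
X(f) = 10 (X(f) = 6 + 4 = 10)
j = -16
s(K) = 25/6 (s(K) = 4 - 1/(-16 + 10) = 4 - 1/(-6) = 4 - 1*(-⅙) = 4 + ⅙ = 25/6)
1/x(s(n(Z, 0))) = 1/(1/(25/6)) = 1/(6/25) = 25/6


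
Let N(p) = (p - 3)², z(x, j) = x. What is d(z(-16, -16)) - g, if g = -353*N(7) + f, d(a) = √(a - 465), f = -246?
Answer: 5894 + I*√481 ≈ 5894.0 + 21.932*I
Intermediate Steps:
N(p) = (-3 + p)²
d(a) = √(-465 + a)
g = -5894 (g = -353*(-3 + 7)² - 246 = -353*4² - 246 = -353*16 - 246 = -5648 - 246 = -5894)
d(z(-16, -16)) - g = √(-465 - 16) - 1*(-5894) = √(-481) + 5894 = I*√481 + 5894 = 5894 + I*√481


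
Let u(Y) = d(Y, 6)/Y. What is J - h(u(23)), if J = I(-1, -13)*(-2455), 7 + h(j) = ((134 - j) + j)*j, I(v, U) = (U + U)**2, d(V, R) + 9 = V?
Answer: -38172055/23 ≈ -1.6597e+6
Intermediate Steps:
d(V, R) = -9 + V
I(v, U) = 4*U**2 (I(v, U) = (2*U)**2 = 4*U**2)
u(Y) = (-9 + Y)/Y
h(j) = -7 + 134*j (h(j) = -7 + ((134 - j) + j)*j = -7 + 134*j)
J = -1659580 (J = (4*(-13)**2)*(-2455) = (4*169)*(-2455) = 676*(-2455) = -1659580)
J - h(u(23)) = -1659580 - (-7 + 134*((-9 + 23)/23)) = -1659580 - (-7 + 134*((1/23)*14)) = -1659580 - (-7 + 134*(14/23)) = -1659580 - (-7 + 1876/23) = -1659580 - 1*1715/23 = -1659580 - 1715/23 = -38172055/23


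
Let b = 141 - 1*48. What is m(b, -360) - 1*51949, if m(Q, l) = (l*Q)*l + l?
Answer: 12000491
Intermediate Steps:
b = 93 (b = 141 - 48 = 93)
m(Q, l) = l + Q*l² (m(Q, l) = (Q*l)*l + l = Q*l² + l = l + Q*l²)
m(b, -360) - 1*51949 = -360*(1 + 93*(-360)) - 1*51949 = -360*(1 - 33480) - 51949 = -360*(-33479) - 51949 = 12052440 - 51949 = 12000491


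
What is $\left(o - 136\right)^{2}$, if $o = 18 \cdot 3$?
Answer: $6724$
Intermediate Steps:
$o = 54$
$\left(o - 136\right)^{2} = \left(54 - 136\right)^{2} = \left(-82\right)^{2} = 6724$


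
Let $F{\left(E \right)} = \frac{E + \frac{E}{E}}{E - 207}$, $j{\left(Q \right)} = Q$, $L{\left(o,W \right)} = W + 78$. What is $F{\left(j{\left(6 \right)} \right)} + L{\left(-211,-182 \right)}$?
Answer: $- \frac{20911}{201} \approx -104.03$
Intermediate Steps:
$L{\left(o,W \right)} = 78 + W$
$F{\left(E \right)} = \frac{1 + E}{-207 + E}$ ($F{\left(E \right)} = \frac{E + 1}{-207 + E} = \frac{1 + E}{-207 + E}$)
$F{\left(j{\left(6 \right)} \right)} + L{\left(-211,-182 \right)} = \frac{1 + 6}{-207 + 6} + \left(78 - 182\right) = \frac{1}{-201} \cdot 7 - 104 = \left(- \frac{1}{201}\right) 7 - 104 = - \frac{7}{201} - 104 = - \frac{20911}{201}$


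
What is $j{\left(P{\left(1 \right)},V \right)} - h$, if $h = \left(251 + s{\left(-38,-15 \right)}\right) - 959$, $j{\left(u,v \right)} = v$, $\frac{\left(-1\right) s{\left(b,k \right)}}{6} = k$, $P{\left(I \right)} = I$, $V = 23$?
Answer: $641$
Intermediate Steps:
$s{\left(b,k \right)} = - 6 k$
$h = -618$ ($h = \left(251 - -90\right) - 959 = \left(251 + 90\right) - 959 = 341 - 959 = -618$)
$j{\left(P{\left(1 \right)},V \right)} - h = 23 - -618 = 23 + 618 = 641$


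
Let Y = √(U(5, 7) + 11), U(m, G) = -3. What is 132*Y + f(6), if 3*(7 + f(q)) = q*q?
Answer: 5 + 264*√2 ≈ 378.35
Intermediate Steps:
Y = 2*√2 (Y = √(-3 + 11) = √8 = 2*√2 ≈ 2.8284)
f(q) = -7 + q²/3 (f(q) = -7 + (q*q)/3 = -7 + q²/3)
132*Y + f(6) = 132*(2*√2) + (-7 + (⅓)*6²) = 264*√2 + (-7 + (⅓)*36) = 264*√2 + (-7 + 12) = 264*√2 + 5 = 5 + 264*√2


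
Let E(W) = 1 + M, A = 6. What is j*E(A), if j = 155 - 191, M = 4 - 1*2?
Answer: -108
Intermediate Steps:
M = 2 (M = 4 - 2 = 2)
j = -36
E(W) = 3 (E(W) = 1 + 2 = 3)
j*E(A) = -36*3 = -108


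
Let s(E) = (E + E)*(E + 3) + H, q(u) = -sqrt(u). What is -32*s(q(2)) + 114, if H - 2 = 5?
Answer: -238 + 192*sqrt(2) ≈ 33.529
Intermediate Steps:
H = 7 (H = 2 + 5 = 7)
s(E) = 7 + 2*E*(3 + E) (s(E) = (E + E)*(E + 3) + 7 = (2*E)*(3 + E) + 7 = 2*E*(3 + E) + 7 = 7 + 2*E*(3 + E))
-32*s(q(2)) + 114 = -32*(7 + 2*(-sqrt(2))**2 + 6*(-sqrt(2))) + 114 = -32*(7 + 2*2 - 6*sqrt(2)) + 114 = -32*(7 + 4 - 6*sqrt(2)) + 114 = -32*(11 - 6*sqrt(2)) + 114 = (-352 + 192*sqrt(2)) + 114 = -238 + 192*sqrt(2)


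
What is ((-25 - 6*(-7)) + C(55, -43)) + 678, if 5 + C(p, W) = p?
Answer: 745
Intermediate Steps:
C(p, W) = -5 + p
((-25 - 6*(-7)) + C(55, -43)) + 678 = ((-25 - 6*(-7)) + (-5 + 55)) + 678 = ((-25 + 42) + 50) + 678 = (17 + 50) + 678 = 67 + 678 = 745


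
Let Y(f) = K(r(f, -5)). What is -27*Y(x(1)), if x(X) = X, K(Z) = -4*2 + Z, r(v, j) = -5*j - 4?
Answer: -351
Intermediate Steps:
r(v, j) = -4 - 5*j
K(Z) = -8 + Z
Y(f) = 13 (Y(f) = -8 + (-4 - 5*(-5)) = -8 + (-4 + 25) = -8 + 21 = 13)
-27*Y(x(1)) = -27*13 = -351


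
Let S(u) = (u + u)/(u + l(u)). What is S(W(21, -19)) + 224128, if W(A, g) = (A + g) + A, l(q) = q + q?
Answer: 672386/3 ≈ 2.2413e+5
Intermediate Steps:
l(q) = 2*q
W(A, g) = g + 2*A
S(u) = 2/3 (S(u) = (u + u)/(u + 2*u) = (2*u)/((3*u)) = (2*u)*(1/(3*u)) = 2/3)
S(W(21, -19)) + 224128 = 2/3 + 224128 = 672386/3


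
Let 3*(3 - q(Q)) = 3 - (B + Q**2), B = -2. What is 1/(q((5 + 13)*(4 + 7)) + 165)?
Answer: 3/39703 ≈ 7.5561e-5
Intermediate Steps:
q(Q) = 4/3 + Q**2/3 (q(Q) = 3 - (3 - (-2 + Q**2))/3 = 3 - (3 + (2 - Q**2))/3 = 3 - (5 - Q**2)/3 = 3 + (-5/3 + Q**2/3) = 4/3 + Q**2/3)
1/(q((5 + 13)*(4 + 7)) + 165) = 1/((4/3 + ((5 + 13)*(4 + 7))**2/3) + 165) = 1/((4/3 + (18*11)**2/3) + 165) = 1/((4/3 + (1/3)*198**2) + 165) = 1/((4/3 + (1/3)*39204) + 165) = 1/((4/3 + 13068) + 165) = 1/(39208/3 + 165) = 1/(39703/3) = 3/39703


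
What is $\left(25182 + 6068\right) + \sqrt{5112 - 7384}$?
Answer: $31250 + 4 i \sqrt{142} \approx 31250.0 + 47.666 i$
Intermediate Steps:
$\left(25182 + 6068\right) + \sqrt{5112 - 7384} = 31250 + \sqrt{-2272} = 31250 + 4 i \sqrt{142}$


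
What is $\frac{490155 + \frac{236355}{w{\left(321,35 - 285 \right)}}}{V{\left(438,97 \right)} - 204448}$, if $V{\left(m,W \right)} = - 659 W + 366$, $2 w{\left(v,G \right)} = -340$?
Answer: $- \frac{5539333}{3037390} \approx -1.8237$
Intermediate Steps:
$w{\left(v,G \right)} = -170$ ($w{\left(v,G \right)} = \frac{1}{2} \left(-340\right) = -170$)
$V{\left(m,W \right)} = 366 - 659 W$
$\frac{490155 + \frac{236355}{w{\left(321,35 - 285 \right)}}}{V{\left(438,97 \right)} - 204448} = \frac{490155 + \frac{236355}{-170}}{\left(366 - 63923\right) - 204448} = \frac{490155 + 236355 \left(- \frac{1}{170}\right)}{\left(366 - 63923\right) - 204448} = \frac{490155 - \frac{47271}{34}}{-63557 - 204448} = \frac{16617999}{34 \left(-268005\right)} = \frac{16617999}{34} \left(- \frac{1}{268005}\right) = - \frac{5539333}{3037390}$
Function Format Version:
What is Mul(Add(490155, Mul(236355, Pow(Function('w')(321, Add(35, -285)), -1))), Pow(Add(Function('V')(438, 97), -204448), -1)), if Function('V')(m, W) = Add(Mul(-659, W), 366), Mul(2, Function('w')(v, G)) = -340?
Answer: Rational(-5539333, 3037390) ≈ -1.8237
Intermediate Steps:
Function('w')(v, G) = -170 (Function('w')(v, G) = Mul(Rational(1, 2), -340) = -170)
Function('V')(m, W) = Add(366, Mul(-659, W))
Mul(Add(490155, Mul(236355, Pow(Function('w')(321, Add(35, -285)), -1))), Pow(Add(Function('V')(438, 97), -204448), -1)) = Mul(Add(490155, Mul(236355, Pow(-170, -1))), Pow(Add(Add(366, Mul(-659, 97)), -204448), -1)) = Mul(Add(490155, Mul(236355, Rational(-1, 170))), Pow(Add(Add(366, -63923), -204448), -1)) = Mul(Add(490155, Rational(-47271, 34)), Pow(Add(-63557, -204448), -1)) = Mul(Rational(16617999, 34), Pow(-268005, -1)) = Mul(Rational(16617999, 34), Rational(-1, 268005)) = Rational(-5539333, 3037390)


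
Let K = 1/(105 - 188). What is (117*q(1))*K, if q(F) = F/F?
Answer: -117/83 ≈ -1.4096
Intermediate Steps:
K = -1/83 (K = 1/(-83) = -1/83 ≈ -0.012048)
q(F) = 1
(117*q(1))*K = (117*1)*(-1/83) = 117*(-1/83) = -117/83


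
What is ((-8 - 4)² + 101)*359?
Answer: 87955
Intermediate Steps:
((-8 - 4)² + 101)*359 = ((-12)² + 101)*359 = (144 + 101)*359 = 245*359 = 87955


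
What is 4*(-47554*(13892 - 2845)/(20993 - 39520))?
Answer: 2101316152/18527 ≈ 1.1342e+5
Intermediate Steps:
4*(-47554*(13892 - 2845)/(20993 - 39520)) = 4*(-47554/((-18527/11047))) = 4*(-47554/((-18527*1/11047))) = 4*(-47554/(-18527/11047)) = 4*(-47554*(-11047/18527)) = 4*(525329038/18527) = 2101316152/18527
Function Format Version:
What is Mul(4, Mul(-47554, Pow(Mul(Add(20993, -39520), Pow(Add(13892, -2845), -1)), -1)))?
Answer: Rational(2101316152, 18527) ≈ 1.1342e+5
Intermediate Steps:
Mul(4, Mul(-47554, Pow(Mul(Add(20993, -39520), Pow(Add(13892, -2845), -1)), -1))) = Mul(4, Mul(-47554, Pow(Mul(-18527, Pow(11047, -1)), -1))) = Mul(4, Mul(-47554, Pow(Mul(-18527, Rational(1, 11047)), -1))) = Mul(4, Mul(-47554, Pow(Rational(-18527, 11047), -1))) = Mul(4, Mul(-47554, Rational(-11047, 18527))) = Mul(4, Rational(525329038, 18527)) = Rational(2101316152, 18527)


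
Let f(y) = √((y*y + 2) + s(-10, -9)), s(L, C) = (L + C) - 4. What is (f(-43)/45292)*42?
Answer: 21*√457/11323 ≈ 0.039648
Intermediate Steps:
s(L, C) = -4 + C + L (s(L, C) = (C + L) - 4 = -4 + C + L)
f(y) = √(-21 + y²) (f(y) = √((y*y + 2) + (-4 - 9 - 10)) = √((y² + 2) - 23) = √((2 + y²) - 23) = √(-21 + y²))
(f(-43)/45292)*42 = (√(-21 + (-43)²)/45292)*42 = (√(-21 + 1849)*(1/45292))*42 = (√1828*(1/45292))*42 = ((2*√457)*(1/45292))*42 = (√457/22646)*42 = 21*√457/11323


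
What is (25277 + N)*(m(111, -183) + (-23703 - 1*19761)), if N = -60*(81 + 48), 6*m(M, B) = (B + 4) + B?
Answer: -2289858701/3 ≈ -7.6329e+8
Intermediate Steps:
m(M, B) = ⅔ + B/3 (m(M, B) = ((B + 4) + B)/6 = ((4 + B) + B)/6 = (4 + 2*B)/6 = ⅔ + B/3)
N = -7740 (N = -60*129 = -7740)
(25277 + N)*(m(111, -183) + (-23703 - 1*19761)) = (25277 - 7740)*((⅔ + (⅓)*(-183)) + (-23703 - 1*19761)) = 17537*((⅔ - 61) + (-23703 - 19761)) = 17537*(-181/3 - 43464) = 17537*(-130573/3) = -2289858701/3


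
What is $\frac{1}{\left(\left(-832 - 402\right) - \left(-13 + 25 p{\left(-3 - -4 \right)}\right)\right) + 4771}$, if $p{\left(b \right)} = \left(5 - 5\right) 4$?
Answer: $\frac{1}{3550} \approx 0.00028169$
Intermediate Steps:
$p{\left(b \right)} = 0$ ($p{\left(b \right)} = 0 \cdot 4 = 0$)
$\frac{1}{\left(\left(-832 - 402\right) - \left(-13 + 25 p{\left(-3 - -4 \right)}\right)\right) + 4771} = \frac{1}{\left(\left(-832 - 402\right) + \left(13 - 0\right)\right) + 4771} = \frac{1}{\left(-1234 + \left(13 + 0\right)\right) + 4771} = \frac{1}{\left(-1234 + 13\right) + 4771} = \frac{1}{-1221 + 4771} = \frac{1}{3550}$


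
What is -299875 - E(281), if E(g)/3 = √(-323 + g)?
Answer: -299875 - 3*I*√42 ≈ -2.9988e+5 - 19.442*I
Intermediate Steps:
E(g) = 3*√(-323 + g)
-299875 - E(281) = -299875 - 3*√(-323 + 281) = -299875 - 3*√(-42) = -299875 - 3*I*√42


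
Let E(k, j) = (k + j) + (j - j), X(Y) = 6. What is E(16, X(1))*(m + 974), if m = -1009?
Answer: -770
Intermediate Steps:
E(k, j) = j + k (E(k, j) = (j + k) + 0 = j + k)
E(16, X(1))*(m + 974) = (6 + 16)*(-1009 + 974) = 22*(-35) = -770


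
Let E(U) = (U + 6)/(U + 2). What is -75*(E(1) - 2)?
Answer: -25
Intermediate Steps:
E(U) = (6 + U)/(2 + U)
-75*(E(1) - 2) = -75*((6 + 1)/(2 + 1) - 2) = -75*(7/3 - 2) = -75/3 = -25*1 = -25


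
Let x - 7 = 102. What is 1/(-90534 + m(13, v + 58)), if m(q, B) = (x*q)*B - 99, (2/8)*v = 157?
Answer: 1/881429 ≈ 1.1345e-6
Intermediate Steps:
x = 109 (x = 7 + 102 = 109)
v = 628 (v = 4*157 = 628)
m(q, B) = -99 + 109*B*q (m(q, B) = (109*q)*B - 99 = 109*B*q - 99 = -99 + 109*B*q)
1/(-90534 + m(13, v + 58)) = 1/(-90534 + (-99 + 109*(628 + 58)*13)) = 1/(-90534 + (-99 + 109*686*13)) = 1/(-90534 + (-99 + 972062)) = 1/(-90534 + 971963) = 1/881429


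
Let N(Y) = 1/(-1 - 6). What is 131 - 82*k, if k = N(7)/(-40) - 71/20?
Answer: 59053/140 ≈ 421.81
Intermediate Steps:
N(Y) = -⅐ (N(Y) = 1/(-7) = -⅐)
k = -993/280 (k = -⅐/(-40) - 71/20 = -⅐*(-1/40) - 71*1/20 = 1/280 - 71/20 = -993/280 ≈ -3.5464)
131 - 82*k = 131 - 82*(-993/280) = 131 + 40713/140 = 59053/140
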